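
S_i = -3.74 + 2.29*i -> [-3.74, -1.45, 0.84, 3.13, 5.42]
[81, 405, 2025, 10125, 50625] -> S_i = 81*5^i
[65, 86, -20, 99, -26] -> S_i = Random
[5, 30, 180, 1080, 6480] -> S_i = 5*6^i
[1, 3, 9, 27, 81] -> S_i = 1*3^i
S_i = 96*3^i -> [96, 288, 864, 2592, 7776]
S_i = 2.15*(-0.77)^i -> [2.15, -1.66, 1.27, -0.98, 0.76]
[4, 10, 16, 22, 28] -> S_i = 4 + 6*i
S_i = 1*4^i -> [1, 4, 16, 64, 256]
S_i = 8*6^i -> [8, 48, 288, 1728, 10368]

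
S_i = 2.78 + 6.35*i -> [2.78, 9.13, 15.48, 21.83, 28.18]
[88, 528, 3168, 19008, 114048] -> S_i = 88*6^i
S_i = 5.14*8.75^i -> [5.14, 44.97, 393.53, 3443.4, 30129.74]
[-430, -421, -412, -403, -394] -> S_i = -430 + 9*i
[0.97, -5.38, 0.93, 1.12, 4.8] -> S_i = Random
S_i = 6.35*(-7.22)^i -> [6.35, -45.85, 331.02, -2389.93, 17255.3]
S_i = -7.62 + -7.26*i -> [-7.62, -14.88, -22.14, -29.4, -36.66]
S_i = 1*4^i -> [1, 4, 16, 64, 256]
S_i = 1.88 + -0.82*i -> [1.88, 1.06, 0.24, -0.58, -1.4]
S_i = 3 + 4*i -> [3, 7, 11, 15, 19]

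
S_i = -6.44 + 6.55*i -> [-6.44, 0.11, 6.66, 13.21, 19.76]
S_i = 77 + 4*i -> [77, 81, 85, 89, 93]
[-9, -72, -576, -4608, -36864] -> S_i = -9*8^i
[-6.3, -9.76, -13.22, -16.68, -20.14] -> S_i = -6.30 + -3.46*i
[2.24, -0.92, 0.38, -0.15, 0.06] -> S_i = 2.24*(-0.41)^i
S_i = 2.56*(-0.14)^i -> [2.56, -0.36, 0.05, -0.01, 0.0]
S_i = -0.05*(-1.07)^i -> [-0.05, 0.05, -0.06, 0.06, -0.07]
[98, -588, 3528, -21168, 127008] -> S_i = 98*-6^i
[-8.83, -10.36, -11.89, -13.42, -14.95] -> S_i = -8.83 + -1.53*i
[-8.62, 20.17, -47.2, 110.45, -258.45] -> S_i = -8.62*(-2.34)^i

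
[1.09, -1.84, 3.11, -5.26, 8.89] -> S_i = 1.09*(-1.69)^i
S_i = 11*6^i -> [11, 66, 396, 2376, 14256]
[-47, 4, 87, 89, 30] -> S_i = Random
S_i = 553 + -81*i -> [553, 472, 391, 310, 229]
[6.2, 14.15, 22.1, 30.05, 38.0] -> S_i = 6.20 + 7.95*i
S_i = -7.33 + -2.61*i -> [-7.33, -9.94, -12.55, -15.16, -17.77]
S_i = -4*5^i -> [-4, -20, -100, -500, -2500]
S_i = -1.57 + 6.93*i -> [-1.57, 5.36, 12.29, 19.22, 26.15]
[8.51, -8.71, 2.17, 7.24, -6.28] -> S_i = Random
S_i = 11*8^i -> [11, 88, 704, 5632, 45056]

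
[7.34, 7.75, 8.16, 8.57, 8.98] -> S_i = 7.34 + 0.41*i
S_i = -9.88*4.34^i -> [-9.88, -42.88, -186.1, -807.66, -3505.22]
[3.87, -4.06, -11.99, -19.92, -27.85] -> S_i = 3.87 + -7.93*i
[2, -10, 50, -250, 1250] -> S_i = 2*-5^i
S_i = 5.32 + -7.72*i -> [5.32, -2.4, -10.12, -17.84, -25.56]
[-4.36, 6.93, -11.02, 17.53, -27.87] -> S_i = -4.36*(-1.59)^i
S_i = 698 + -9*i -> [698, 689, 680, 671, 662]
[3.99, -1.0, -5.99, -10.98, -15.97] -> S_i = 3.99 + -4.99*i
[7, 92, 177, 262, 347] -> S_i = 7 + 85*i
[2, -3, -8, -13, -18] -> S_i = 2 + -5*i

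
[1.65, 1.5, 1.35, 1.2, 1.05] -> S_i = 1.65 + -0.15*i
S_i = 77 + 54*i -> [77, 131, 185, 239, 293]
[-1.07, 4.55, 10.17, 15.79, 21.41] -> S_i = -1.07 + 5.62*i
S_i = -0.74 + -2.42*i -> [-0.74, -3.16, -5.58, -8.0, -10.42]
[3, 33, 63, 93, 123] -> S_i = 3 + 30*i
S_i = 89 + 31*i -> [89, 120, 151, 182, 213]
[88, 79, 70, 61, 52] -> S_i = 88 + -9*i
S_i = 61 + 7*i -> [61, 68, 75, 82, 89]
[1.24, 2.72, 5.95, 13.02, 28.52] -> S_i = 1.24*2.19^i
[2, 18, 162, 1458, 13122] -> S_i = 2*9^i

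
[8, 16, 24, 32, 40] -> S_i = 8 + 8*i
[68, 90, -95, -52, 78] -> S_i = Random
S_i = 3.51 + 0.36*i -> [3.51, 3.87, 4.23, 4.59, 4.95]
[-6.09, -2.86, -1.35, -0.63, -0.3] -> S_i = -6.09*0.47^i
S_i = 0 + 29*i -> [0, 29, 58, 87, 116]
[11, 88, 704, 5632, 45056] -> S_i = 11*8^i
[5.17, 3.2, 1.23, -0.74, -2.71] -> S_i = 5.17 + -1.97*i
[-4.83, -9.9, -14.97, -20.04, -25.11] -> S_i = -4.83 + -5.07*i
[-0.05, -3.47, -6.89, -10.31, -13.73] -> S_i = -0.05 + -3.42*i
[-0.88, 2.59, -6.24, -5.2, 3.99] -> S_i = Random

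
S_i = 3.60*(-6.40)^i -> [3.6, -23.04, 147.46, -943.72, 6039.8]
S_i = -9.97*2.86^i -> [-9.97, -28.51, -81.55, -233.23, -667.05]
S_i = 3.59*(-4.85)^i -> [3.59, -17.41, 84.45, -409.56, 1986.38]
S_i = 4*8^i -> [4, 32, 256, 2048, 16384]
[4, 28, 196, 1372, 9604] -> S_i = 4*7^i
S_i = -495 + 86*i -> [-495, -409, -323, -237, -151]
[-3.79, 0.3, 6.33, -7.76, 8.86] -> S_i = Random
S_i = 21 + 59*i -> [21, 80, 139, 198, 257]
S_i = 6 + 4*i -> [6, 10, 14, 18, 22]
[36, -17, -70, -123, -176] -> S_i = 36 + -53*i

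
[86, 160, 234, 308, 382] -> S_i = 86 + 74*i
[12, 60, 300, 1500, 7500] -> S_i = 12*5^i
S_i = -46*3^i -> [-46, -138, -414, -1242, -3726]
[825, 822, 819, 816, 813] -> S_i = 825 + -3*i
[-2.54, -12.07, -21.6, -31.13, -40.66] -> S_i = -2.54 + -9.53*i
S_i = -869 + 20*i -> [-869, -849, -829, -809, -789]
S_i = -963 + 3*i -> [-963, -960, -957, -954, -951]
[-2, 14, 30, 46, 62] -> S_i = -2 + 16*i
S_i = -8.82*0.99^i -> [-8.82, -8.73, -8.64, -8.56, -8.47]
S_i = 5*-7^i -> [5, -35, 245, -1715, 12005]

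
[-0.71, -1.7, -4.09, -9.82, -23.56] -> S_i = -0.71*2.40^i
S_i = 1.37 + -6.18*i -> [1.37, -4.81, -10.99, -17.17, -23.35]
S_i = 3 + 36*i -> [3, 39, 75, 111, 147]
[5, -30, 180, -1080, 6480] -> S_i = 5*-6^i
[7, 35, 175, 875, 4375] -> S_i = 7*5^i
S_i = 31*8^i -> [31, 248, 1984, 15872, 126976]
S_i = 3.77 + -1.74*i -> [3.77, 2.03, 0.29, -1.45, -3.19]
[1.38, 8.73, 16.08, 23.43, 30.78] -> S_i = 1.38 + 7.35*i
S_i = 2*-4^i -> [2, -8, 32, -128, 512]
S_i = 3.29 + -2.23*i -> [3.29, 1.06, -1.17, -3.4, -5.63]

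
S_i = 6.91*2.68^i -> [6.91, 18.52, 49.63, 133.01, 356.47]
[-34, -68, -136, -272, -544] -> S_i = -34*2^i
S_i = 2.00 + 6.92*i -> [2.0, 8.92, 15.84, 22.76, 29.68]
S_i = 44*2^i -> [44, 88, 176, 352, 704]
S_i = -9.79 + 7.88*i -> [-9.79, -1.91, 5.97, 13.85, 21.73]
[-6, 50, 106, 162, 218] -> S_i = -6 + 56*i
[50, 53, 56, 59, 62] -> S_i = 50 + 3*i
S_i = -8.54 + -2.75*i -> [-8.54, -11.29, -14.04, -16.79, -19.54]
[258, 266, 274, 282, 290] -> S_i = 258 + 8*i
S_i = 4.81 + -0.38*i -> [4.81, 4.43, 4.05, 3.67, 3.29]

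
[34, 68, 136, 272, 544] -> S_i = 34*2^i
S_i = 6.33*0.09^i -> [6.33, 0.57, 0.05, 0.0, 0.0]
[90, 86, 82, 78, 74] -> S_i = 90 + -4*i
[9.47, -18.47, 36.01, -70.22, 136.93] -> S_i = 9.47*(-1.95)^i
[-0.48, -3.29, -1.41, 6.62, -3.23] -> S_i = Random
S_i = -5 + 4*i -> [-5, -1, 3, 7, 11]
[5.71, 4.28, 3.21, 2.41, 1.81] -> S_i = 5.71*0.75^i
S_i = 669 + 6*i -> [669, 675, 681, 687, 693]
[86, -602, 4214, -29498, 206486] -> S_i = 86*-7^i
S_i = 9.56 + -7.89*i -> [9.56, 1.67, -6.22, -14.11, -22.0]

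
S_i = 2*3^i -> [2, 6, 18, 54, 162]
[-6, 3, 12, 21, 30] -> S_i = -6 + 9*i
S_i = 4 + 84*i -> [4, 88, 172, 256, 340]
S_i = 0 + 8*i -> [0, 8, 16, 24, 32]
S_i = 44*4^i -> [44, 176, 704, 2816, 11264]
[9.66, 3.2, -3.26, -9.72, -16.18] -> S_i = 9.66 + -6.46*i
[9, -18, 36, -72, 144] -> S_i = 9*-2^i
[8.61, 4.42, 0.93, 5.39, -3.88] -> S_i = Random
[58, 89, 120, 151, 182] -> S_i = 58 + 31*i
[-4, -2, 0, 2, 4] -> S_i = -4 + 2*i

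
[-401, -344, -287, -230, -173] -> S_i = -401 + 57*i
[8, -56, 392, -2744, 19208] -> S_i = 8*-7^i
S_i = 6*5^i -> [6, 30, 150, 750, 3750]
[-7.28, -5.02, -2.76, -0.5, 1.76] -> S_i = -7.28 + 2.26*i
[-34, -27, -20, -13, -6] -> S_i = -34 + 7*i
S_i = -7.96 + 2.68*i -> [-7.96, -5.28, -2.6, 0.08, 2.76]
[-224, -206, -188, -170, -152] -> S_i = -224 + 18*i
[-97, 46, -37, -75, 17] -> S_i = Random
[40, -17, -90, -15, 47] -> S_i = Random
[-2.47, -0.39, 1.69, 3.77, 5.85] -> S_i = -2.47 + 2.08*i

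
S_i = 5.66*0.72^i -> [5.66, 4.08, 2.93, 2.11, 1.52]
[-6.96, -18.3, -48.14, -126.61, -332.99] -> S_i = -6.96*2.63^i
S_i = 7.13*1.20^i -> [7.13, 8.56, 10.27, 12.32, 14.78]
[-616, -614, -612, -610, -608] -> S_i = -616 + 2*i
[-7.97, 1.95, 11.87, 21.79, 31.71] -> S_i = -7.97 + 9.92*i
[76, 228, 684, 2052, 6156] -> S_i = 76*3^i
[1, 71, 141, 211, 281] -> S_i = 1 + 70*i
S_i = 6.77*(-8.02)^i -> [6.77, -54.3, 435.45, -3492.3, 28008.26]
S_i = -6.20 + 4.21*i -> [-6.2, -1.99, 2.22, 6.43, 10.64]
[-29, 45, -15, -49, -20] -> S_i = Random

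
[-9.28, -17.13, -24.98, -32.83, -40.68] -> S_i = -9.28 + -7.85*i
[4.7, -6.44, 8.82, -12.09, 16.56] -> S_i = 4.70*(-1.37)^i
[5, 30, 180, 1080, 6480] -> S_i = 5*6^i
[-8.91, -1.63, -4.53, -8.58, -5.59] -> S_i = Random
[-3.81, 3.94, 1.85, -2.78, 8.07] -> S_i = Random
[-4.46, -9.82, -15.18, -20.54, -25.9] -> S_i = -4.46 + -5.36*i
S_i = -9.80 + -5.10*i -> [-9.8, -14.9, -20.0, -25.1, -30.2]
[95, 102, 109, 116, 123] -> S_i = 95 + 7*i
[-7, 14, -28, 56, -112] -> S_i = -7*-2^i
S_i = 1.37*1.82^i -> [1.37, 2.49, 4.54, 8.26, 15.03]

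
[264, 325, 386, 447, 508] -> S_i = 264 + 61*i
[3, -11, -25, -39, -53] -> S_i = 3 + -14*i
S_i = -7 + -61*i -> [-7, -68, -129, -190, -251]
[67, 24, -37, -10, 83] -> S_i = Random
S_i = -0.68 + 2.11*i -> [-0.68, 1.43, 3.54, 5.65, 7.76]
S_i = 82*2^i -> [82, 164, 328, 656, 1312]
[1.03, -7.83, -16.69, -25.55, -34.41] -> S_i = 1.03 + -8.86*i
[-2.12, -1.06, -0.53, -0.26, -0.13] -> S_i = -2.12*0.50^i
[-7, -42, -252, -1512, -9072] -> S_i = -7*6^i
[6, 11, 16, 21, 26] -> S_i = 6 + 5*i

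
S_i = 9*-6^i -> [9, -54, 324, -1944, 11664]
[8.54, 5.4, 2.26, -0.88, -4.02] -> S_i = 8.54 + -3.14*i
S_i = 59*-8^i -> [59, -472, 3776, -30208, 241664]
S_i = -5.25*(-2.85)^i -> [-5.25, 14.96, -42.64, 121.53, -346.37]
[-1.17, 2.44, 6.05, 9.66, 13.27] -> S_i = -1.17 + 3.61*i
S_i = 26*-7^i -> [26, -182, 1274, -8918, 62426]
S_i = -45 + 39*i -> [-45, -6, 33, 72, 111]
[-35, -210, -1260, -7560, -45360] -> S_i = -35*6^i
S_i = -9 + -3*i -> [-9, -12, -15, -18, -21]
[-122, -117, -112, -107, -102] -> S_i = -122 + 5*i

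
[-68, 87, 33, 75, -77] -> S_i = Random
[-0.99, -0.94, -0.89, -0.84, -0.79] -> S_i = -0.99 + 0.05*i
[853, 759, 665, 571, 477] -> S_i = 853 + -94*i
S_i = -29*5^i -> [-29, -145, -725, -3625, -18125]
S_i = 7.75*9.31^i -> [7.75, 72.15, 671.74, 6253.9, 58223.78]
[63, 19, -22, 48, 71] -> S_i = Random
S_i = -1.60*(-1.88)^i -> [-1.6, 3.01, -5.66, 10.63, -19.99]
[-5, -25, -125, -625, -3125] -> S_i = -5*5^i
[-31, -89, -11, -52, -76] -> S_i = Random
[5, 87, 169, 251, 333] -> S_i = 5 + 82*i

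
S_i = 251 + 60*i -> [251, 311, 371, 431, 491]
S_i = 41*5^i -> [41, 205, 1025, 5125, 25625]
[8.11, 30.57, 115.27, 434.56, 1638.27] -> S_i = 8.11*3.77^i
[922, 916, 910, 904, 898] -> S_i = 922 + -6*i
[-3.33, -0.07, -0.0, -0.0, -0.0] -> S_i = -3.33*0.02^i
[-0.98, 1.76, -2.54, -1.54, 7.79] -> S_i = Random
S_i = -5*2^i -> [-5, -10, -20, -40, -80]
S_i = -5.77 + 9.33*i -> [-5.77, 3.56, 12.89, 22.22, 31.55]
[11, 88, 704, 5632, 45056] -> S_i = 11*8^i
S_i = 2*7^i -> [2, 14, 98, 686, 4802]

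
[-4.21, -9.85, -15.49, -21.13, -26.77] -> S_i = -4.21 + -5.64*i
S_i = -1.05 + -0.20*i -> [-1.05, -1.25, -1.45, -1.65, -1.85]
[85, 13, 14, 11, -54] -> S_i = Random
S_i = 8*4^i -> [8, 32, 128, 512, 2048]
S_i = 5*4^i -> [5, 20, 80, 320, 1280]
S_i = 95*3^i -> [95, 285, 855, 2565, 7695]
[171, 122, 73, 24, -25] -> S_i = 171 + -49*i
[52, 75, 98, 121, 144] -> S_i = 52 + 23*i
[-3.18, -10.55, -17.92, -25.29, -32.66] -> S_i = -3.18 + -7.37*i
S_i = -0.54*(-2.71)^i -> [-0.54, 1.46, -3.97, 10.75, -29.13]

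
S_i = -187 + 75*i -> [-187, -112, -37, 38, 113]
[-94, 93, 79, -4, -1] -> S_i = Random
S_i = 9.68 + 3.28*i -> [9.68, 12.96, 16.24, 19.52, 22.8]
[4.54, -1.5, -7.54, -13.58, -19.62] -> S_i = 4.54 + -6.04*i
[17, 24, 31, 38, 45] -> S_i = 17 + 7*i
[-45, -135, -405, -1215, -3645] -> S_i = -45*3^i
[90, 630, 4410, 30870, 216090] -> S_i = 90*7^i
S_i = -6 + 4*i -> [-6, -2, 2, 6, 10]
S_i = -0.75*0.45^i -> [-0.75, -0.34, -0.15, -0.07, -0.03]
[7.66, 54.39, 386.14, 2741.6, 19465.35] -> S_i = 7.66*7.10^i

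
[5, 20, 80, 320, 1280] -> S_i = 5*4^i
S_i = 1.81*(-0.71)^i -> [1.81, -1.29, 0.91, -0.65, 0.46]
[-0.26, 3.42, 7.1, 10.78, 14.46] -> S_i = -0.26 + 3.68*i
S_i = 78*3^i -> [78, 234, 702, 2106, 6318]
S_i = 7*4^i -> [7, 28, 112, 448, 1792]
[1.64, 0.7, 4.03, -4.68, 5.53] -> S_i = Random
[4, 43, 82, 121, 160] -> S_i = 4 + 39*i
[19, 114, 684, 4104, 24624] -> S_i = 19*6^i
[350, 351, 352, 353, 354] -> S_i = 350 + 1*i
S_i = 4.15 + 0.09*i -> [4.15, 4.24, 4.33, 4.42, 4.51]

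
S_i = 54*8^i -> [54, 432, 3456, 27648, 221184]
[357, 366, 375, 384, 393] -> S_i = 357 + 9*i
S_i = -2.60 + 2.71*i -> [-2.6, 0.11, 2.82, 5.53, 8.24]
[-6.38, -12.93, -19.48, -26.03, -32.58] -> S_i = -6.38 + -6.55*i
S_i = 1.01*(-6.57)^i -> [1.01, -6.64, 43.6, -286.43, 1881.84]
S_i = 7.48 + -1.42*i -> [7.48, 6.06, 4.64, 3.22, 1.8]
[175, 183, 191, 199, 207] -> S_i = 175 + 8*i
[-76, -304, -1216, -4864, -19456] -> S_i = -76*4^i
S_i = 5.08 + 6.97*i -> [5.08, 12.05, 19.02, 25.99, 32.96]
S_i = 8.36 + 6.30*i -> [8.36, 14.66, 20.96, 27.26, 33.56]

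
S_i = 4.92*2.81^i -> [4.92, 13.83, 38.85, 109.17, 306.75]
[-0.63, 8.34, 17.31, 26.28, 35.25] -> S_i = -0.63 + 8.97*i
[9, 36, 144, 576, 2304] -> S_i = 9*4^i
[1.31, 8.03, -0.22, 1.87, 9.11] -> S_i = Random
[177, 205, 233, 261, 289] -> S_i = 177 + 28*i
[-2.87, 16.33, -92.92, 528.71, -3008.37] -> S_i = -2.87*(-5.69)^i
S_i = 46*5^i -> [46, 230, 1150, 5750, 28750]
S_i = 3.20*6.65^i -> [3.2, 21.28, 141.51, 941.05, 6258.01]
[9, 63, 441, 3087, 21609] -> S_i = 9*7^i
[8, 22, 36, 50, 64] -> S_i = 8 + 14*i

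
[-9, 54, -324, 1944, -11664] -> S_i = -9*-6^i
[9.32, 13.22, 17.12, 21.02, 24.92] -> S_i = 9.32 + 3.90*i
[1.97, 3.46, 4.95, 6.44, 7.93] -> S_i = 1.97 + 1.49*i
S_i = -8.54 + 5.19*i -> [-8.54, -3.35, 1.84, 7.03, 12.22]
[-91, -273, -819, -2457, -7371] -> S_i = -91*3^i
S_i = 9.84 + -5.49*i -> [9.84, 4.35, -1.14, -6.63, -12.12]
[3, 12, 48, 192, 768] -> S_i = 3*4^i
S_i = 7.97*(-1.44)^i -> [7.97, -11.48, 16.53, -23.8, 34.27]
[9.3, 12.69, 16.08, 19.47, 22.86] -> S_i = 9.30 + 3.39*i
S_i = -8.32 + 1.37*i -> [-8.32, -6.95, -5.58, -4.21, -2.84]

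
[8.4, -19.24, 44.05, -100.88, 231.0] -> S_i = 8.40*(-2.29)^i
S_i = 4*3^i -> [4, 12, 36, 108, 324]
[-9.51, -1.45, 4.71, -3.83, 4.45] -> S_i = Random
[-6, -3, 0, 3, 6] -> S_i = -6 + 3*i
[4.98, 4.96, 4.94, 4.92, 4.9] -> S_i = 4.98 + -0.02*i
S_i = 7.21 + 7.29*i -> [7.21, 14.5, 21.79, 29.08, 36.37]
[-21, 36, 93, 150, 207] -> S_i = -21 + 57*i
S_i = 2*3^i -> [2, 6, 18, 54, 162]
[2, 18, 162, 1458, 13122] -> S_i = 2*9^i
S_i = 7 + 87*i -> [7, 94, 181, 268, 355]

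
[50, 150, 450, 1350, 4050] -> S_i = 50*3^i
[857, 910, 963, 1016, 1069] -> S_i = 857 + 53*i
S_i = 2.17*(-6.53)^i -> [2.17, -14.17, 92.53, -604.23, 3945.59]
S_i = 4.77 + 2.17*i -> [4.77, 6.94, 9.11, 11.28, 13.45]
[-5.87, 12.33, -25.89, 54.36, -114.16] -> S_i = -5.87*(-2.10)^i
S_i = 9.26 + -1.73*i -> [9.26, 7.53, 5.8, 4.07, 2.34]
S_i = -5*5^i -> [-5, -25, -125, -625, -3125]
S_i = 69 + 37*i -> [69, 106, 143, 180, 217]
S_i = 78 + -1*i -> [78, 77, 76, 75, 74]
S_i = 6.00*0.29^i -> [6.0, 1.74, 0.5, 0.15, 0.04]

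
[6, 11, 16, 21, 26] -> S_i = 6 + 5*i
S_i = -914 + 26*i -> [-914, -888, -862, -836, -810]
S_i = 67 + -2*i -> [67, 65, 63, 61, 59]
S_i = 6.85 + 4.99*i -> [6.85, 11.84, 16.83, 21.82, 26.81]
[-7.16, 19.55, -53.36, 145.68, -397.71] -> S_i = -7.16*(-2.73)^i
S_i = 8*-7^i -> [8, -56, 392, -2744, 19208]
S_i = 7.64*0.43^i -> [7.64, 3.29, 1.41, 0.61, 0.26]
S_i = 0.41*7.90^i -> [0.41, 3.24, 25.59, 202.15, 1596.95]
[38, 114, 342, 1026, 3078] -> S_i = 38*3^i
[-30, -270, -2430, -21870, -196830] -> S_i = -30*9^i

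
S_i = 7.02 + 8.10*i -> [7.02, 15.12, 23.22, 31.32, 39.42]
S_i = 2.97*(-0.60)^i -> [2.97, -1.78, 1.07, -0.64, 0.38]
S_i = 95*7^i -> [95, 665, 4655, 32585, 228095]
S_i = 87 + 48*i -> [87, 135, 183, 231, 279]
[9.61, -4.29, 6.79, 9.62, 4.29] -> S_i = Random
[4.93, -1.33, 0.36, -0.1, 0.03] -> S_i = 4.93*(-0.27)^i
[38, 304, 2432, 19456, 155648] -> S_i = 38*8^i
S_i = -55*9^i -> [-55, -495, -4455, -40095, -360855]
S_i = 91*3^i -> [91, 273, 819, 2457, 7371]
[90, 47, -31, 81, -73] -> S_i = Random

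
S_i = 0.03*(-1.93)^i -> [0.03, -0.06, 0.11, -0.22, 0.42]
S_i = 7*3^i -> [7, 21, 63, 189, 567]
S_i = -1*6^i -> [-1, -6, -36, -216, -1296]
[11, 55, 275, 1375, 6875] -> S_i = 11*5^i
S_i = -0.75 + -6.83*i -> [-0.75, -7.58, -14.41, -21.24, -28.07]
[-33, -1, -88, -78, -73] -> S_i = Random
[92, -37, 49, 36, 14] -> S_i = Random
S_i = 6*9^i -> [6, 54, 486, 4374, 39366]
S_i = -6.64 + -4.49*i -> [-6.64, -11.13, -15.62, -20.11, -24.6]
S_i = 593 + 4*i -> [593, 597, 601, 605, 609]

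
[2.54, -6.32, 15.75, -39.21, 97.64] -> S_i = 2.54*(-2.49)^i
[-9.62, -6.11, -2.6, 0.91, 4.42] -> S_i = -9.62 + 3.51*i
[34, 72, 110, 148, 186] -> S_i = 34 + 38*i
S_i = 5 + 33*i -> [5, 38, 71, 104, 137]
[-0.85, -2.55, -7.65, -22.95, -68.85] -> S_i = -0.85*3.00^i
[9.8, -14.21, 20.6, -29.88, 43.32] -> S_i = 9.80*(-1.45)^i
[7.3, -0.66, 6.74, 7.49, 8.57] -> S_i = Random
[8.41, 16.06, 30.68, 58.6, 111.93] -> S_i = 8.41*1.91^i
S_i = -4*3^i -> [-4, -12, -36, -108, -324]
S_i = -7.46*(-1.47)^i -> [-7.46, 10.97, -16.12, 23.7, -34.83]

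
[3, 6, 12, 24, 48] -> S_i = 3*2^i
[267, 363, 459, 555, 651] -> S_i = 267 + 96*i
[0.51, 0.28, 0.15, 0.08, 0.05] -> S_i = 0.51*0.55^i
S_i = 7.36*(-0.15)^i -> [7.36, -1.1, 0.17, -0.02, 0.0]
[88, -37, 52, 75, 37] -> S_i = Random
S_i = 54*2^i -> [54, 108, 216, 432, 864]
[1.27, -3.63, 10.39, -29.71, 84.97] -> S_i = 1.27*(-2.86)^i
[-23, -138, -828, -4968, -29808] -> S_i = -23*6^i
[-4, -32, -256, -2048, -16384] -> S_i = -4*8^i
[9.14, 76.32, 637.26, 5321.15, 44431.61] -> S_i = 9.14*8.35^i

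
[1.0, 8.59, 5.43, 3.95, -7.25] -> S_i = Random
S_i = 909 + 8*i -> [909, 917, 925, 933, 941]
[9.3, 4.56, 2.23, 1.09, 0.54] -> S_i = 9.30*0.49^i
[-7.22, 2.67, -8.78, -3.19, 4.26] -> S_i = Random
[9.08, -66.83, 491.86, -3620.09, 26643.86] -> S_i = 9.08*(-7.36)^i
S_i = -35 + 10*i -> [-35, -25, -15, -5, 5]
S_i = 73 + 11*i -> [73, 84, 95, 106, 117]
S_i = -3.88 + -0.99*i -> [-3.88, -4.87, -5.86, -6.85, -7.84]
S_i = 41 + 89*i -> [41, 130, 219, 308, 397]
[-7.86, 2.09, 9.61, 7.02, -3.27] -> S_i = Random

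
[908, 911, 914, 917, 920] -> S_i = 908 + 3*i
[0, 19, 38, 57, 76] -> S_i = 0 + 19*i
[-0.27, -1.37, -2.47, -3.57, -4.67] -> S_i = -0.27 + -1.10*i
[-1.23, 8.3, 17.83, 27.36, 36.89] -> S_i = -1.23 + 9.53*i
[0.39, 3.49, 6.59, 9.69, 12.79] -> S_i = 0.39 + 3.10*i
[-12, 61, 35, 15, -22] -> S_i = Random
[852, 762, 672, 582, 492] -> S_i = 852 + -90*i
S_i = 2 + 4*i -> [2, 6, 10, 14, 18]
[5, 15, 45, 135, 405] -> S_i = 5*3^i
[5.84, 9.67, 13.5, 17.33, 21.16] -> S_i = 5.84 + 3.83*i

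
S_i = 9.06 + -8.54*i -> [9.06, 0.52, -8.02, -16.56, -25.1]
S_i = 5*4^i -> [5, 20, 80, 320, 1280]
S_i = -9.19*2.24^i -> [-9.19, -20.59, -46.11, -103.29, -231.37]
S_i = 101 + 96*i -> [101, 197, 293, 389, 485]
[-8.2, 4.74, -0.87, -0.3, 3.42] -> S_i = Random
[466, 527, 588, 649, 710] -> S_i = 466 + 61*i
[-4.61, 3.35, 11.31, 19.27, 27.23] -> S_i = -4.61 + 7.96*i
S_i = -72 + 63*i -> [-72, -9, 54, 117, 180]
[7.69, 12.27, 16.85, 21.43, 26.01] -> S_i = 7.69 + 4.58*i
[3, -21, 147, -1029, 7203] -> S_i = 3*-7^i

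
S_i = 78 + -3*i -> [78, 75, 72, 69, 66]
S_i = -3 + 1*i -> [-3, -2, -1, 0, 1]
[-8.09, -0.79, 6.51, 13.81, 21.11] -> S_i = -8.09 + 7.30*i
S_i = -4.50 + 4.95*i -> [-4.5, 0.45, 5.4, 10.35, 15.3]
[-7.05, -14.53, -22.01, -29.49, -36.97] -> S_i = -7.05 + -7.48*i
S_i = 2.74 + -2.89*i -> [2.74, -0.15, -3.04, -5.93, -8.82]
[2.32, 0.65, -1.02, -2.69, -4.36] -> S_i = 2.32 + -1.67*i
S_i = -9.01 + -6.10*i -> [-9.01, -15.11, -21.21, -27.31, -33.41]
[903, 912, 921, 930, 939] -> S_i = 903 + 9*i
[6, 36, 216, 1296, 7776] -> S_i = 6*6^i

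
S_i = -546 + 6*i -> [-546, -540, -534, -528, -522]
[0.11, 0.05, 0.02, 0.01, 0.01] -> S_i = 0.11*0.47^i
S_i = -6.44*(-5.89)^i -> [-6.44, 37.93, -223.42, 1315.93, -7750.81]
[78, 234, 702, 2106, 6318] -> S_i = 78*3^i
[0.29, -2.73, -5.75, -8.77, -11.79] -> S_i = 0.29 + -3.02*i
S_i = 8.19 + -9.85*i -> [8.19, -1.66, -11.51, -21.36, -31.21]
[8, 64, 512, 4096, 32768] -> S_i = 8*8^i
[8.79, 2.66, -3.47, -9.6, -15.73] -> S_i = 8.79 + -6.13*i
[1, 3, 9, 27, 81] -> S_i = 1*3^i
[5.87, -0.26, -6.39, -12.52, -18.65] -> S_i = 5.87 + -6.13*i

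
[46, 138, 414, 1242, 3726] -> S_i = 46*3^i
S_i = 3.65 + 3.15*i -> [3.65, 6.8, 9.95, 13.1, 16.25]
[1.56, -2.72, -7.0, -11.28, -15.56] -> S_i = 1.56 + -4.28*i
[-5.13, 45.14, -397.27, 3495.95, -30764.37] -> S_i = -5.13*(-8.80)^i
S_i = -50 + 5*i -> [-50, -45, -40, -35, -30]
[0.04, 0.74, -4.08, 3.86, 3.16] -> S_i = Random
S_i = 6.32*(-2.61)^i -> [6.32, -16.5, 43.05, -112.37, 293.28]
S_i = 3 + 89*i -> [3, 92, 181, 270, 359]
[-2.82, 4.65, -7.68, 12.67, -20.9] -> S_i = -2.82*(-1.65)^i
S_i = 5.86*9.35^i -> [5.86, 54.79, 512.3, 4789.97, 44786.18]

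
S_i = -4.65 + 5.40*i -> [-4.65, 0.75, 6.15, 11.55, 16.95]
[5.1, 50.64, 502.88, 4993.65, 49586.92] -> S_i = 5.10*9.93^i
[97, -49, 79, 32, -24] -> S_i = Random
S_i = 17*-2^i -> [17, -34, 68, -136, 272]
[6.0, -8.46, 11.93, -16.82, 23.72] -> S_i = 6.00*(-1.41)^i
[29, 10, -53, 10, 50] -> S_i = Random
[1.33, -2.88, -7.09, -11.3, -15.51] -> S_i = 1.33 + -4.21*i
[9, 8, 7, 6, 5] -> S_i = 9 + -1*i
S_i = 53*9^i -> [53, 477, 4293, 38637, 347733]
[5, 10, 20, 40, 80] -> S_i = 5*2^i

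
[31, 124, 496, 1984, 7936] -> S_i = 31*4^i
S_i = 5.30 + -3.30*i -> [5.3, 2.0, -1.3, -4.6, -7.9]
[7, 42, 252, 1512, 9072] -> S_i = 7*6^i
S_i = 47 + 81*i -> [47, 128, 209, 290, 371]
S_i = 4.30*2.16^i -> [4.3, 9.29, 20.06, 43.33, 93.6]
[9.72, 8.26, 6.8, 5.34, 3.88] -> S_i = 9.72 + -1.46*i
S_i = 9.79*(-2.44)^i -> [9.79, -23.89, 58.29, -142.22, 347.01]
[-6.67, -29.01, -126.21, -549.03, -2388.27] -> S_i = -6.67*4.35^i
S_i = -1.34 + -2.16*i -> [-1.34, -3.5, -5.66, -7.82, -9.98]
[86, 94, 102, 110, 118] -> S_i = 86 + 8*i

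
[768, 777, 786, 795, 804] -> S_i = 768 + 9*i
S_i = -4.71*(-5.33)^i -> [-4.71, 25.1, -133.81, 713.19, -3801.28]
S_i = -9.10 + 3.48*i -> [-9.1, -5.62, -2.14, 1.34, 4.82]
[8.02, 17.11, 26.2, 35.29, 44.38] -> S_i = 8.02 + 9.09*i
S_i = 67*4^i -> [67, 268, 1072, 4288, 17152]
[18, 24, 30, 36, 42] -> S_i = 18 + 6*i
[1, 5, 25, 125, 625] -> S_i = 1*5^i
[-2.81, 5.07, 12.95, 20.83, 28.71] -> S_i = -2.81 + 7.88*i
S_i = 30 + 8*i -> [30, 38, 46, 54, 62]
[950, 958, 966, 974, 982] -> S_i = 950 + 8*i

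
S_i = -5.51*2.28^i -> [-5.51, -12.56, -28.64, -65.31, -148.9]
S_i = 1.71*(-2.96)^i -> [1.71, -5.06, 14.98, -44.35, 131.27]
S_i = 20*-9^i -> [20, -180, 1620, -14580, 131220]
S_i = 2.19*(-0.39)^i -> [2.19, -0.85, 0.33, -0.13, 0.05]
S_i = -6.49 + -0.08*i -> [-6.49, -6.57, -6.65, -6.73, -6.81]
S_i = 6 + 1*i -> [6, 7, 8, 9, 10]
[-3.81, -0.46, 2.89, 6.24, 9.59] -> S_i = -3.81 + 3.35*i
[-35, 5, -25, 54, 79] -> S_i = Random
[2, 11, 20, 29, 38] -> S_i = 2 + 9*i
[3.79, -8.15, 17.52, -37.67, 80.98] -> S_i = 3.79*(-2.15)^i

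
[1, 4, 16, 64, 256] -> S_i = 1*4^i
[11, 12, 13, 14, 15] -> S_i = 11 + 1*i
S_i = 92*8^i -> [92, 736, 5888, 47104, 376832]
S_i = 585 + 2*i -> [585, 587, 589, 591, 593]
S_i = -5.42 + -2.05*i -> [-5.42, -7.47, -9.52, -11.57, -13.62]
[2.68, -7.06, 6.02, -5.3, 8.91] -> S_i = Random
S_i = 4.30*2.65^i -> [4.3, 11.4, 30.2, 80.02, 212.06]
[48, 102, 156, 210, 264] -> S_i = 48 + 54*i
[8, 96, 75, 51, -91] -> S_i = Random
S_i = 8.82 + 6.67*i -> [8.82, 15.49, 22.16, 28.83, 35.5]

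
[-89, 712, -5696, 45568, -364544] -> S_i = -89*-8^i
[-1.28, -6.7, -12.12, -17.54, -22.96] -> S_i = -1.28 + -5.42*i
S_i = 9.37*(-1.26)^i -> [9.37, -11.81, 14.88, -18.74, 23.62]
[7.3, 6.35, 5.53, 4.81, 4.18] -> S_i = 7.30*0.87^i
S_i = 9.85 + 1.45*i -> [9.85, 11.3, 12.75, 14.2, 15.65]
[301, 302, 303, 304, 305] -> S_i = 301 + 1*i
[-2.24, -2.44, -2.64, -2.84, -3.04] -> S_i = -2.24 + -0.20*i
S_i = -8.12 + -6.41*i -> [-8.12, -14.53, -20.94, -27.35, -33.76]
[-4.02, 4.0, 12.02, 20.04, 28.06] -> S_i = -4.02 + 8.02*i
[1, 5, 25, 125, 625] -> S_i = 1*5^i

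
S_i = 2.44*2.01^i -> [2.44, 4.9, 9.86, 19.81, 39.83]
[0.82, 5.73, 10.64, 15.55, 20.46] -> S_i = 0.82 + 4.91*i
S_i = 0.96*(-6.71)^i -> [0.96, -6.44, 43.22, -290.03, 1946.08]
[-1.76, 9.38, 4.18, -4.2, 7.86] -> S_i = Random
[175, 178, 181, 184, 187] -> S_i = 175 + 3*i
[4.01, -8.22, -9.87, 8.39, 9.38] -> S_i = Random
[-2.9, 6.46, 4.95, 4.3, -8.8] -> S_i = Random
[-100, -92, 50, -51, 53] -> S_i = Random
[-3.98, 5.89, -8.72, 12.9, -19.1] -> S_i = -3.98*(-1.48)^i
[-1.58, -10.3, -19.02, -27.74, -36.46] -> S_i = -1.58 + -8.72*i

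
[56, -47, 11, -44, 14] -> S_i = Random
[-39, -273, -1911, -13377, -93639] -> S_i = -39*7^i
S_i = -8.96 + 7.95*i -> [-8.96, -1.01, 6.94, 14.89, 22.84]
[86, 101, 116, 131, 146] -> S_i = 86 + 15*i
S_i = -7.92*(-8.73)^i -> [-7.92, 69.14, -603.61, 5269.48, -46002.58]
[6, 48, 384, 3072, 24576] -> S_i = 6*8^i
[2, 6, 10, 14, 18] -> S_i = 2 + 4*i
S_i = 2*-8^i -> [2, -16, 128, -1024, 8192]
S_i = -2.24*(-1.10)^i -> [-2.24, 2.46, -2.71, 2.98, -3.28]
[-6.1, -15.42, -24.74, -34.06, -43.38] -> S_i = -6.10 + -9.32*i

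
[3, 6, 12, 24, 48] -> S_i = 3*2^i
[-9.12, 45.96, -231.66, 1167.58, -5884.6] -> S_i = -9.12*(-5.04)^i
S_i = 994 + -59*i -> [994, 935, 876, 817, 758]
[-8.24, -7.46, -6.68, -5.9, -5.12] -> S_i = -8.24 + 0.78*i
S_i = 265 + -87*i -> [265, 178, 91, 4, -83]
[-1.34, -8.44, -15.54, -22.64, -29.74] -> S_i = -1.34 + -7.10*i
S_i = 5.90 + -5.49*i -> [5.9, 0.41, -5.08, -10.57, -16.06]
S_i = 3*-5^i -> [3, -15, 75, -375, 1875]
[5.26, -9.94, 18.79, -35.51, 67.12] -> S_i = 5.26*(-1.89)^i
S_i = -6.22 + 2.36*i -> [-6.22, -3.86, -1.5, 0.86, 3.22]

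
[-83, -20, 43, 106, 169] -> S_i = -83 + 63*i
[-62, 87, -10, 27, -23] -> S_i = Random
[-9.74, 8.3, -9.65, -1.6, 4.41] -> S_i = Random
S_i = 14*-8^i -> [14, -112, 896, -7168, 57344]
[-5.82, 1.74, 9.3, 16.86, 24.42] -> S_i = -5.82 + 7.56*i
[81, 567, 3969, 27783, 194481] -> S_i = 81*7^i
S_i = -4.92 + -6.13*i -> [-4.92, -11.05, -17.18, -23.31, -29.44]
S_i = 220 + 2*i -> [220, 222, 224, 226, 228]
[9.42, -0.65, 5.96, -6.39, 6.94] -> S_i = Random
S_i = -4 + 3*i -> [-4, -1, 2, 5, 8]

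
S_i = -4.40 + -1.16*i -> [-4.4, -5.56, -6.72, -7.88, -9.04]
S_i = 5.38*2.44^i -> [5.38, 13.13, 32.03, 78.15, 190.7]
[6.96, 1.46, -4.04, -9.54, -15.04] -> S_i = 6.96 + -5.50*i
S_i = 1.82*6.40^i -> [1.82, 11.65, 74.55, 477.1, 3053.45]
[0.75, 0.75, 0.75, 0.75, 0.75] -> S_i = 0.75*1.00^i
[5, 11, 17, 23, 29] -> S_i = 5 + 6*i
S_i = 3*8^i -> [3, 24, 192, 1536, 12288]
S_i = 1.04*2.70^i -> [1.04, 2.81, 7.58, 20.47, 55.27]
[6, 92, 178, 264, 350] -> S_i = 6 + 86*i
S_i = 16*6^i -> [16, 96, 576, 3456, 20736]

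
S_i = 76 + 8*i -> [76, 84, 92, 100, 108]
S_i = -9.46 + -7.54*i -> [-9.46, -17.0, -24.54, -32.08, -39.62]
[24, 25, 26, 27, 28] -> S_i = 24 + 1*i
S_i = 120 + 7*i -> [120, 127, 134, 141, 148]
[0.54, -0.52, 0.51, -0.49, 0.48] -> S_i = 0.54*(-0.97)^i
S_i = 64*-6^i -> [64, -384, 2304, -13824, 82944]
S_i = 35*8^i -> [35, 280, 2240, 17920, 143360]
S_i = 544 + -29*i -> [544, 515, 486, 457, 428]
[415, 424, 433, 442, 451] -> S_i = 415 + 9*i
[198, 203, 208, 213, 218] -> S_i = 198 + 5*i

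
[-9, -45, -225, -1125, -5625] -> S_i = -9*5^i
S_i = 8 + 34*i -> [8, 42, 76, 110, 144]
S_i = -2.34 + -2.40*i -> [-2.34, -4.74, -7.14, -9.54, -11.94]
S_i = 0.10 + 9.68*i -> [0.1, 9.78, 19.46, 29.14, 38.82]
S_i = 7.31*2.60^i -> [7.31, 19.01, 49.42, 128.48, 334.05]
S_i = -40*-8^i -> [-40, 320, -2560, 20480, -163840]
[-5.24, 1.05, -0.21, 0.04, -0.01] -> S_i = -5.24*(-0.20)^i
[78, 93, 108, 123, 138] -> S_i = 78 + 15*i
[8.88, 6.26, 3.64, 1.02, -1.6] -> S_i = 8.88 + -2.62*i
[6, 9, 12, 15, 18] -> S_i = 6 + 3*i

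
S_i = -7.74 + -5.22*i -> [-7.74, -12.96, -18.18, -23.4, -28.62]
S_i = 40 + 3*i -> [40, 43, 46, 49, 52]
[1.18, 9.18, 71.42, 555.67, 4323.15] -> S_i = 1.18*7.78^i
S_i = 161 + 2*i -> [161, 163, 165, 167, 169]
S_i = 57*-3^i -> [57, -171, 513, -1539, 4617]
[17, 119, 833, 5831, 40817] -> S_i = 17*7^i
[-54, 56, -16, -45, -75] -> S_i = Random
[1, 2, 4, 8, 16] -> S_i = 1*2^i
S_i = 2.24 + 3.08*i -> [2.24, 5.32, 8.4, 11.48, 14.56]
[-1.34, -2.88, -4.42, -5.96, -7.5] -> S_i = -1.34 + -1.54*i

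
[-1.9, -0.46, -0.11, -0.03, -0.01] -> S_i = -1.90*0.24^i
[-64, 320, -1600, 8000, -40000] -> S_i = -64*-5^i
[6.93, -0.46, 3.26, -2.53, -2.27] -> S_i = Random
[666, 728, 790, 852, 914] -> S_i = 666 + 62*i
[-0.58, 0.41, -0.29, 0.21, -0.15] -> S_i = -0.58*(-0.71)^i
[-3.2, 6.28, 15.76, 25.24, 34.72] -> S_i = -3.20 + 9.48*i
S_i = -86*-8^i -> [-86, 688, -5504, 44032, -352256]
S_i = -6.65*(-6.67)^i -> [-6.65, 44.36, -295.85, 1973.33, -13162.09]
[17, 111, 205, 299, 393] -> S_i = 17 + 94*i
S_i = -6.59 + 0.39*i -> [-6.59, -6.2, -5.81, -5.42, -5.03]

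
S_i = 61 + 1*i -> [61, 62, 63, 64, 65]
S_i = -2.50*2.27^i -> [-2.5, -5.68, -12.88, -29.24, -66.38]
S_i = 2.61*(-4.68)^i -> [2.61, -12.21, 57.17, -267.53, 1252.06]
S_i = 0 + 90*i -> [0, 90, 180, 270, 360]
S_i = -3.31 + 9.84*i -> [-3.31, 6.53, 16.37, 26.21, 36.05]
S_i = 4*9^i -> [4, 36, 324, 2916, 26244]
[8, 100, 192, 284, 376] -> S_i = 8 + 92*i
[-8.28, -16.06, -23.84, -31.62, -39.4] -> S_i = -8.28 + -7.78*i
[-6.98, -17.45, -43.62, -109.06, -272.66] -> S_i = -6.98*2.50^i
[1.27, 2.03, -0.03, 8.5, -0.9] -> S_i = Random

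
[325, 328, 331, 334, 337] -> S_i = 325 + 3*i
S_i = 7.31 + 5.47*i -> [7.31, 12.78, 18.25, 23.72, 29.19]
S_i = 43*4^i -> [43, 172, 688, 2752, 11008]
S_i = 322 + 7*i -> [322, 329, 336, 343, 350]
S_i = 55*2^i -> [55, 110, 220, 440, 880]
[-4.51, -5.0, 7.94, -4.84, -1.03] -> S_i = Random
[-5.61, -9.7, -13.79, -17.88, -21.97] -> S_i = -5.61 + -4.09*i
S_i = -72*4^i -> [-72, -288, -1152, -4608, -18432]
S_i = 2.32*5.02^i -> [2.32, 11.65, 58.46, 293.49, 1473.34]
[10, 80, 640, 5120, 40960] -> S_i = 10*8^i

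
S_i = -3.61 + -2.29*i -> [-3.61, -5.9, -8.19, -10.48, -12.77]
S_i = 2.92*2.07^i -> [2.92, 6.04, 12.51, 25.9, 53.61]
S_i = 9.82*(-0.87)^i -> [9.82, -8.54, 7.43, -6.47, 5.63]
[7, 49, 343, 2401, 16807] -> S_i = 7*7^i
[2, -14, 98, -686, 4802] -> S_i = 2*-7^i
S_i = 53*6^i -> [53, 318, 1908, 11448, 68688]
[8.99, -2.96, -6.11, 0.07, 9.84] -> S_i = Random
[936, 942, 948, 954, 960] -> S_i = 936 + 6*i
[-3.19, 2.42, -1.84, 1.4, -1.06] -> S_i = -3.19*(-0.76)^i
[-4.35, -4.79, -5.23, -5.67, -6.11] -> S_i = -4.35 + -0.44*i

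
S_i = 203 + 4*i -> [203, 207, 211, 215, 219]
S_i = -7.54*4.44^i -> [-7.54, -33.48, -148.64, -659.96, -2930.24]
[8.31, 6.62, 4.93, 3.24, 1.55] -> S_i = 8.31 + -1.69*i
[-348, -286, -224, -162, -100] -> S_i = -348 + 62*i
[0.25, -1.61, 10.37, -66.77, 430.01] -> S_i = 0.25*(-6.44)^i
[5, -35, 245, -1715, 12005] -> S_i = 5*-7^i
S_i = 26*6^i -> [26, 156, 936, 5616, 33696]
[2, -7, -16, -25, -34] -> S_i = 2 + -9*i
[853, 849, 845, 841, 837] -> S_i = 853 + -4*i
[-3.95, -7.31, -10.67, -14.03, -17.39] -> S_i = -3.95 + -3.36*i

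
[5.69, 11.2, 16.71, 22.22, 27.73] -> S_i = 5.69 + 5.51*i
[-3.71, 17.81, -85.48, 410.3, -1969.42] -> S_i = -3.71*(-4.80)^i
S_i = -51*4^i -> [-51, -204, -816, -3264, -13056]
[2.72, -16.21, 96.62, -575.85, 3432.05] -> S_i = 2.72*(-5.96)^i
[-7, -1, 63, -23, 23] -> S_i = Random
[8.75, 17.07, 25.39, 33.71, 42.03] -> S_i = 8.75 + 8.32*i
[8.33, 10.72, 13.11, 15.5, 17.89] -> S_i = 8.33 + 2.39*i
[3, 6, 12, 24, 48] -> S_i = 3*2^i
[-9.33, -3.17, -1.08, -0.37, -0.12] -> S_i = -9.33*0.34^i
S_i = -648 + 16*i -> [-648, -632, -616, -600, -584]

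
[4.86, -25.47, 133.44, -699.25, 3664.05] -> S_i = 4.86*(-5.24)^i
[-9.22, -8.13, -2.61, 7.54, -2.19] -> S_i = Random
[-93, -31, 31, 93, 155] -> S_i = -93 + 62*i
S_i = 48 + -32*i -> [48, 16, -16, -48, -80]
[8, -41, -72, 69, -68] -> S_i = Random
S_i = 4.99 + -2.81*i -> [4.99, 2.18, -0.63, -3.44, -6.25]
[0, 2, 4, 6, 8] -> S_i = 0 + 2*i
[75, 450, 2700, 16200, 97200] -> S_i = 75*6^i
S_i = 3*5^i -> [3, 15, 75, 375, 1875]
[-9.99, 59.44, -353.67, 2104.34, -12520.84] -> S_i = -9.99*(-5.95)^i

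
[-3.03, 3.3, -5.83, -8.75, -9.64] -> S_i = Random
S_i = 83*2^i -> [83, 166, 332, 664, 1328]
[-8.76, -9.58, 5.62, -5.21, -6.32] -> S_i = Random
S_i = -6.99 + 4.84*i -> [-6.99, -2.15, 2.69, 7.53, 12.37]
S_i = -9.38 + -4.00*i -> [-9.38, -13.38, -17.38, -21.38, -25.38]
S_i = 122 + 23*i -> [122, 145, 168, 191, 214]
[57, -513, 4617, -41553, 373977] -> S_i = 57*-9^i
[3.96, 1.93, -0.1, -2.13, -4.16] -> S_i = 3.96 + -2.03*i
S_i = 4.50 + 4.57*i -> [4.5, 9.07, 13.64, 18.21, 22.78]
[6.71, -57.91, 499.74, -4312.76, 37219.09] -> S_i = 6.71*(-8.63)^i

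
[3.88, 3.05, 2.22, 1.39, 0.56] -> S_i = 3.88 + -0.83*i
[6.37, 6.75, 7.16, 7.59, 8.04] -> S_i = 6.37*1.06^i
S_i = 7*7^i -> [7, 49, 343, 2401, 16807]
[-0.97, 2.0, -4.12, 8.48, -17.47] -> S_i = -0.97*(-2.06)^i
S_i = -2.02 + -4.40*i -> [-2.02, -6.42, -10.82, -15.22, -19.62]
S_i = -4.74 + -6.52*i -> [-4.74, -11.26, -17.78, -24.3, -30.82]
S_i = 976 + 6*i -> [976, 982, 988, 994, 1000]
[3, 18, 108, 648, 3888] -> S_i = 3*6^i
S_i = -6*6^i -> [-6, -36, -216, -1296, -7776]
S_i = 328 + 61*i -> [328, 389, 450, 511, 572]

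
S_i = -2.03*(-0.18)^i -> [-2.03, 0.37, -0.07, 0.01, -0.0]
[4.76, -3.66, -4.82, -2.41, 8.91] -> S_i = Random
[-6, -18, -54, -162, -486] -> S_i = -6*3^i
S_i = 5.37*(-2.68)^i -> [5.37, -14.39, 38.57, -103.37, 277.02]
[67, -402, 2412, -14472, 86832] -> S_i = 67*-6^i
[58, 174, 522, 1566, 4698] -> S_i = 58*3^i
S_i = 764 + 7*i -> [764, 771, 778, 785, 792]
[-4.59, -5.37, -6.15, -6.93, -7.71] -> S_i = -4.59 + -0.78*i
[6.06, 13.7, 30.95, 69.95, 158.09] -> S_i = 6.06*2.26^i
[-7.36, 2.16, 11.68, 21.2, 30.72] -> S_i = -7.36 + 9.52*i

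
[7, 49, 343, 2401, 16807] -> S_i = 7*7^i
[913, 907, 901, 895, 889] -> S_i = 913 + -6*i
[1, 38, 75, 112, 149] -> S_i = 1 + 37*i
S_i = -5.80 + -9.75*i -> [-5.8, -15.55, -25.3, -35.05, -44.8]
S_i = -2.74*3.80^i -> [-2.74, -10.41, -39.57, -150.35, -571.33]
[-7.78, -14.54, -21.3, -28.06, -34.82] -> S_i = -7.78 + -6.76*i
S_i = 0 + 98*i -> [0, 98, 196, 294, 392]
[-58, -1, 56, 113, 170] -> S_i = -58 + 57*i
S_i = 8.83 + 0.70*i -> [8.83, 9.53, 10.23, 10.93, 11.63]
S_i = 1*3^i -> [1, 3, 9, 27, 81]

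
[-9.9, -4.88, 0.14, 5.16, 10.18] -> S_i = -9.90 + 5.02*i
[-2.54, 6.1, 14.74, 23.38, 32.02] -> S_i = -2.54 + 8.64*i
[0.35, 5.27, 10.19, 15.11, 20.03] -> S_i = 0.35 + 4.92*i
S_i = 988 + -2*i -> [988, 986, 984, 982, 980]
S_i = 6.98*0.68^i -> [6.98, 4.75, 3.23, 2.19, 1.49]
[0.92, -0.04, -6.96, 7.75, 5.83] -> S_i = Random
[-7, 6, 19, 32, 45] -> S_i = -7 + 13*i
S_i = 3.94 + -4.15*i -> [3.94, -0.21, -4.36, -8.51, -12.66]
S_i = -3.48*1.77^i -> [-3.48, -6.16, -10.9, -19.3, -34.16]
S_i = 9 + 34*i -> [9, 43, 77, 111, 145]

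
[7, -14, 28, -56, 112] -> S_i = 7*-2^i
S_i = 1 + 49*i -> [1, 50, 99, 148, 197]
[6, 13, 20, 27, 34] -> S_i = 6 + 7*i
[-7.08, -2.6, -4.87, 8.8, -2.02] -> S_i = Random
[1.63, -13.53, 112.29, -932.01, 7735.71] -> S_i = 1.63*(-8.30)^i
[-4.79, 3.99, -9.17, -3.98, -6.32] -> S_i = Random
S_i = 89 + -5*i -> [89, 84, 79, 74, 69]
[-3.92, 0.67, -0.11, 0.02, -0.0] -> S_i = -3.92*(-0.17)^i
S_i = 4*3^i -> [4, 12, 36, 108, 324]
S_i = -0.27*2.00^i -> [-0.27, -0.54, -1.08, -2.16, -4.32]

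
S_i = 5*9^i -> [5, 45, 405, 3645, 32805]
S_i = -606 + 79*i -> [-606, -527, -448, -369, -290]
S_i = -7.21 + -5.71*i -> [-7.21, -12.92, -18.63, -24.34, -30.05]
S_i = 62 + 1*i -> [62, 63, 64, 65, 66]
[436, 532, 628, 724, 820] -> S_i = 436 + 96*i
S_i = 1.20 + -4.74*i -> [1.2, -3.54, -8.28, -13.02, -17.76]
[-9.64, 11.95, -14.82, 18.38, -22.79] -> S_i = -9.64*(-1.24)^i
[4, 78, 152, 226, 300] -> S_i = 4 + 74*i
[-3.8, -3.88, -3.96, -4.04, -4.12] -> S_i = -3.80 + -0.08*i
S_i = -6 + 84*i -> [-6, 78, 162, 246, 330]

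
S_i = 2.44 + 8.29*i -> [2.44, 10.73, 19.02, 27.31, 35.6]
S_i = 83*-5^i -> [83, -415, 2075, -10375, 51875]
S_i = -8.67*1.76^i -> [-8.67, -15.26, -26.86, -47.27, -83.19]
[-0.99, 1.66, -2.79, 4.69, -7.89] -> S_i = -0.99*(-1.68)^i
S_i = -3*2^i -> [-3, -6, -12, -24, -48]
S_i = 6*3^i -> [6, 18, 54, 162, 486]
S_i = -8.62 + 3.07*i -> [-8.62, -5.55, -2.48, 0.59, 3.66]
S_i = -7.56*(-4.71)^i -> [-7.56, 35.61, -167.71, 789.92, -3720.54]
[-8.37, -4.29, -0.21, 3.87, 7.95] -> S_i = -8.37 + 4.08*i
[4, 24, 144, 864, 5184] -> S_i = 4*6^i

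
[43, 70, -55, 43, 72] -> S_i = Random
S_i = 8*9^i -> [8, 72, 648, 5832, 52488]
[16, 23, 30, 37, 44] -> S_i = 16 + 7*i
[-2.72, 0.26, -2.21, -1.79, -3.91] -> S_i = Random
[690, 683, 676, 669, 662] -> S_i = 690 + -7*i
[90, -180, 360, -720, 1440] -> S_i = 90*-2^i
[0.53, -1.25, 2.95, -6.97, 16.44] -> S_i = 0.53*(-2.36)^i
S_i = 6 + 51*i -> [6, 57, 108, 159, 210]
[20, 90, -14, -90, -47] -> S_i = Random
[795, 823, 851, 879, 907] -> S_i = 795 + 28*i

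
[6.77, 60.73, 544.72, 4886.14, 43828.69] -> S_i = 6.77*8.97^i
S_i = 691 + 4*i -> [691, 695, 699, 703, 707]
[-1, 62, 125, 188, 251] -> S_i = -1 + 63*i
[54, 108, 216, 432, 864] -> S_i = 54*2^i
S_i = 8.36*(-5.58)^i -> [8.36, -46.65, 260.3, -1452.48, 8104.81]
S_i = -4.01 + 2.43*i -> [-4.01, -1.58, 0.85, 3.28, 5.71]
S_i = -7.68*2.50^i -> [-7.68, -19.2, -48.0, -120.0, -300.0]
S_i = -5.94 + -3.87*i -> [-5.94, -9.81, -13.68, -17.55, -21.42]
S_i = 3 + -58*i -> [3, -55, -113, -171, -229]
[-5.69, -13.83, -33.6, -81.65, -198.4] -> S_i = -5.69*2.43^i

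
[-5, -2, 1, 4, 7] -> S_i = -5 + 3*i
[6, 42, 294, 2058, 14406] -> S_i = 6*7^i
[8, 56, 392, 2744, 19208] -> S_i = 8*7^i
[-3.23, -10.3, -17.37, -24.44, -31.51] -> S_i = -3.23 + -7.07*i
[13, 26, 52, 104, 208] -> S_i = 13*2^i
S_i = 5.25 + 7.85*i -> [5.25, 13.1, 20.95, 28.8, 36.65]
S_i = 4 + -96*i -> [4, -92, -188, -284, -380]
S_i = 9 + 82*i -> [9, 91, 173, 255, 337]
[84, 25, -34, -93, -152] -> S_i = 84 + -59*i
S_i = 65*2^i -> [65, 130, 260, 520, 1040]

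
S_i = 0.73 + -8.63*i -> [0.73, -7.9, -16.53, -25.16, -33.79]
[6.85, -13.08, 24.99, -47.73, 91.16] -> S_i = 6.85*(-1.91)^i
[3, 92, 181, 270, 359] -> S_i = 3 + 89*i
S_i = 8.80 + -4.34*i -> [8.8, 4.46, 0.12, -4.22, -8.56]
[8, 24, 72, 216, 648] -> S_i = 8*3^i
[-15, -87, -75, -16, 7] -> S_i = Random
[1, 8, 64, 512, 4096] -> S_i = 1*8^i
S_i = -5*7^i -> [-5, -35, -245, -1715, -12005]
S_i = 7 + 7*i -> [7, 14, 21, 28, 35]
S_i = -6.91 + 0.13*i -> [-6.91, -6.78, -6.65, -6.52, -6.39]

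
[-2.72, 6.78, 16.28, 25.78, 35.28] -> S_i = -2.72 + 9.50*i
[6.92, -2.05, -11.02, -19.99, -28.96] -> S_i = 6.92 + -8.97*i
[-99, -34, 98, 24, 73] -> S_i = Random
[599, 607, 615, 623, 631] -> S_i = 599 + 8*i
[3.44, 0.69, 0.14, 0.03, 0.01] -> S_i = 3.44*0.20^i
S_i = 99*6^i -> [99, 594, 3564, 21384, 128304]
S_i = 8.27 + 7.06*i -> [8.27, 15.33, 22.39, 29.45, 36.51]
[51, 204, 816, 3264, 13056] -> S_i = 51*4^i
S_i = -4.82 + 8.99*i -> [-4.82, 4.17, 13.16, 22.15, 31.14]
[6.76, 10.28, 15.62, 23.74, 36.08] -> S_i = 6.76*1.52^i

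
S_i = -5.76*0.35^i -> [-5.76, -2.02, -0.71, -0.25, -0.09]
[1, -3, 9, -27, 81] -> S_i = 1*-3^i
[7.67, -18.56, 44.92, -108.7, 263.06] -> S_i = 7.67*(-2.42)^i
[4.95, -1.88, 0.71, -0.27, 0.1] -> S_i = 4.95*(-0.38)^i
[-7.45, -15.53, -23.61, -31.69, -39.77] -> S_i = -7.45 + -8.08*i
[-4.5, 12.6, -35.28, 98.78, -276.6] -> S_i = -4.50*(-2.80)^i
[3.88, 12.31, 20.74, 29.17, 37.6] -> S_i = 3.88 + 8.43*i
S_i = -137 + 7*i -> [-137, -130, -123, -116, -109]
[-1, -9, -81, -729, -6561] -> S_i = -1*9^i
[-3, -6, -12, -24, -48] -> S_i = -3*2^i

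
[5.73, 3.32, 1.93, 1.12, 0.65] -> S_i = 5.73*0.58^i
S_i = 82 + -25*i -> [82, 57, 32, 7, -18]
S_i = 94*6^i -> [94, 564, 3384, 20304, 121824]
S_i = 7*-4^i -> [7, -28, 112, -448, 1792]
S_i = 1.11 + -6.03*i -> [1.11, -4.92, -10.95, -16.98, -23.01]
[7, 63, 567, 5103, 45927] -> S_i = 7*9^i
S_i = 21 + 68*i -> [21, 89, 157, 225, 293]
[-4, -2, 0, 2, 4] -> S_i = -4 + 2*i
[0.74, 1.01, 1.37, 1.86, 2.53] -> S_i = 0.74*1.36^i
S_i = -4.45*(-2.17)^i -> [-4.45, 9.66, -20.95, 45.47, -98.67]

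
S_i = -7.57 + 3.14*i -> [-7.57, -4.43, -1.29, 1.85, 4.99]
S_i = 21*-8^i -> [21, -168, 1344, -10752, 86016]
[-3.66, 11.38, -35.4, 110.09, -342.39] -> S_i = -3.66*(-3.11)^i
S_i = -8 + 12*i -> [-8, 4, 16, 28, 40]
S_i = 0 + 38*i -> [0, 38, 76, 114, 152]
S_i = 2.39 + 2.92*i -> [2.39, 5.31, 8.23, 11.15, 14.07]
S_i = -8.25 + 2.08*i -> [-8.25, -6.17, -4.09, -2.01, 0.07]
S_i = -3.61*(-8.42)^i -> [-3.61, 30.4, -255.94, 2154.98, -18144.94]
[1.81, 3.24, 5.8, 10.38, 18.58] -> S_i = 1.81*1.79^i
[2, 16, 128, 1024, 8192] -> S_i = 2*8^i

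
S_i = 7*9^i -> [7, 63, 567, 5103, 45927]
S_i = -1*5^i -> [-1, -5, -25, -125, -625]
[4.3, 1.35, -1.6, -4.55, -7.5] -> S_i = 4.30 + -2.95*i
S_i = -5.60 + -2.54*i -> [-5.6, -8.14, -10.68, -13.22, -15.76]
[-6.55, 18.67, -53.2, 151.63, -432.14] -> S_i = -6.55*(-2.85)^i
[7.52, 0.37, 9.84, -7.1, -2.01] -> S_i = Random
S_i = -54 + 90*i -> [-54, 36, 126, 216, 306]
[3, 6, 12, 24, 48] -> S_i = 3*2^i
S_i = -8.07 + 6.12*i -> [-8.07, -1.95, 4.17, 10.29, 16.41]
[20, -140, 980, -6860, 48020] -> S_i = 20*-7^i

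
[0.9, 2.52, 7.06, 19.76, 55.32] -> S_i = 0.90*2.80^i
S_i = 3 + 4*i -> [3, 7, 11, 15, 19]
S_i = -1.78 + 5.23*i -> [-1.78, 3.45, 8.68, 13.91, 19.14]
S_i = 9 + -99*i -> [9, -90, -189, -288, -387]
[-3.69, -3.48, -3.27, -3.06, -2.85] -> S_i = -3.69 + 0.21*i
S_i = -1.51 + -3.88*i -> [-1.51, -5.39, -9.27, -13.15, -17.03]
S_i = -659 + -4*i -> [-659, -663, -667, -671, -675]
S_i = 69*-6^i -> [69, -414, 2484, -14904, 89424]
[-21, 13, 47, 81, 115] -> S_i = -21 + 34*i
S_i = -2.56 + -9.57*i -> [-2.56, -12.13, -21.7, -31.27, -40.84]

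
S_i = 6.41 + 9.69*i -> [6.41, 16.1, 25.79, 35.48, 45.17]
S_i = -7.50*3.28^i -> [-7.5, -24.6, -80.69, -264.66, -868.07]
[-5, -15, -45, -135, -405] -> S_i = -5*3^i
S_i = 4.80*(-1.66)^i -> [4.8, -7.97, 13.23, -21.96, 36.45]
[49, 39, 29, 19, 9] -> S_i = 49 + -10*i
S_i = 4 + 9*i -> [4, 13, 22, 31, 40]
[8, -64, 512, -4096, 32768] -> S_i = 8*-8^i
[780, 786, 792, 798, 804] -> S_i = 780 + 6*i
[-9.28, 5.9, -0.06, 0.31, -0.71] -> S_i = Random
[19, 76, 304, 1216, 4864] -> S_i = 19*4^i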